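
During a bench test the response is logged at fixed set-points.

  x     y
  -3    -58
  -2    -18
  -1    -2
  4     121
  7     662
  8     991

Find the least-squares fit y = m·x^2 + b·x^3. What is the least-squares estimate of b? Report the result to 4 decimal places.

Setting ∂/∂m … = 0 gives: 6851·m + 50323·b = 97202;  50323·m + 384683·b = 743914.
(Σx^2·x^2 = 6851, Σx^2·x^3 = 50323, Σx^3·x^3 = 384683, Σx^2·y = 97202, Σx^3·y = 743914.)
Δ = 6851·384683 − 50323² = 103058904.
m = (97202·384683 − 50323·743914)/103058904 = -141113/330317; b = (6851·743914 − 50323·97202)/103058904 = 657239/330317.

b = 1.9897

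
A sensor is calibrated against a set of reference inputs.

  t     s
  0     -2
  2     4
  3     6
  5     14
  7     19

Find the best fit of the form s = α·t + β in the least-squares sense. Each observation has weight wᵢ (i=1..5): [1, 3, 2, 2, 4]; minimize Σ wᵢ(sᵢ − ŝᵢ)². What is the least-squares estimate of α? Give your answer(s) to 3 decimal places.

Compute the Gram sums: Σwᵢ·t·t = 276, Σwᵢ·t = 50, Σwᵢ·1 = 12.
And Σwᵢ·t·s = 732, Σwᵢ·s = 126.
Eliminating β: 12·(row 1) − 50·(row 2) gives 812·α = 12·732 − 50·126 = 2484, so α = 621/203.
Then β = (126 − 50·(621/203))/12 = -456/203.

α = 3.059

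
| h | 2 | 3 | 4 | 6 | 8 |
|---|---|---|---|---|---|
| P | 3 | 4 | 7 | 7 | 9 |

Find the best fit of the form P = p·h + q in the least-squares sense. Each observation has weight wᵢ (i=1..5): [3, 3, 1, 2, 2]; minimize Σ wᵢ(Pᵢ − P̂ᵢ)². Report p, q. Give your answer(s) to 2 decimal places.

Compute the Gram sums: Σwᵢ·h·h = 255, Σwᵢ·h = 47, Σwᵢ·1 = 11.
And Σwᵢ·h·P = 310, Σwᵢ·P = 60.
XᵀWX·[p, q]ᵀ = XᵀWP becomes [[255, 47]; [47, 11]]·[p, q]ᵀ = [310, 60]ᵀ.
Eliminating q: 11·(row 1) − 47·(row 2) gives 596·p = 11·310 − 47·60 = 590, so p = 295/298.
Then q = (60 − 47·(295/298))/11 = 365/298.

p = 0.99, q = 1.22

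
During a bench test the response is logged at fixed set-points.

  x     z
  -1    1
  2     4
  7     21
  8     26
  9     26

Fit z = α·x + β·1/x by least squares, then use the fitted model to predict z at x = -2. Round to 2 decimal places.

ẑ = -4.14

Sums needed: Σx·x = 199, Σx·1/x = 5, Σ1/x·1/x = 329809/254016.
And Σx·z = 596, Σ1/x·z = 365/36.
So AᵀA·[α, β]ᵀ = Aᵀz: [[199, 5]; [5, 329809/254016]]·[α, β]ᵀ = [596, 365/36]ᵀ.
Eliminating β: (329809/254016)·(row 1) − 5·(row 2) gives (59281591/254016)·α = (329809/254016)·596 − 5·(365/36) = 45922241/63504, so α = 183688964/59281591.
Then β = ((365/36) − 5·(183688964/59281591))/(329809/254016) = -244455120/59281591.
At x = -2: ẑ = (183688964/59281591)·(-2) + (-244455120/59281591)·(-1/2) = -245150368/59281591.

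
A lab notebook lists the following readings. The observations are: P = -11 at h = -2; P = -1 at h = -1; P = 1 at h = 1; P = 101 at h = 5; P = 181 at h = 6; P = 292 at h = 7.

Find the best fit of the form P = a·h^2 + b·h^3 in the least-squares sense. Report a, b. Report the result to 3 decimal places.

Entries of MᵀM: Σh^2·h^2 = 4340, Σh^2·h^3 = 27676, Σh^3·h^3 = 179996.
For MᵀP: Σh^2·P = 23305, Σh^3·P = 151967.
det = 4340·179996 − 27676² = 15221664.
a = (23305·179996 − 27676·151967)/15221664 = -9013/12436; b = (4340·151967 − 27676·23305)/15221664 = 101025/105706.

a = -0.725, b = 0.956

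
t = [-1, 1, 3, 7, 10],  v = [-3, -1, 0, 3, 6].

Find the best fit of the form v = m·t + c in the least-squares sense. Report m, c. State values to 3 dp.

Entries of AᵀA: Σt·t = 160, Σt = 20, Σ1 = 5.
Right-hand side: Σt·v = 83, Σv = 5.
AᵀA·[m, c]ᵀ = Aᵀv becomes [[160, 20]; [20, 5]]·[m, c]ᵀ = [83, 5]ᵀ.
det = 160·5 − 20² = 400.
m = (83·5 − 20·5)/400 = 63/80; c = (160·5 − 20·83)/400 = -43/20.

m = 0.788, c = -2.150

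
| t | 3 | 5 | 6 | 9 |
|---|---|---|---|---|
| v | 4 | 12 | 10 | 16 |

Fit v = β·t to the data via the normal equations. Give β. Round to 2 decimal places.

β = 1.83

Setting ∂/∂β … = 0 gives: 151·β = 276.
Hence β = 276 / 151 ≈ 1.82781.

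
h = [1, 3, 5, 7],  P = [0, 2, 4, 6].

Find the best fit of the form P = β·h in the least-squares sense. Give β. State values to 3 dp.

From the data, Σh·h = 84.
Right-hand side: Σh·P = 68.
XᵀX·[β]ᵀ = XᵀP becomes [[84]]·[β]ᵀ = [68]ᵀ.
Hence β = 68 / 84 ≈ 0.809524.

β = 0.810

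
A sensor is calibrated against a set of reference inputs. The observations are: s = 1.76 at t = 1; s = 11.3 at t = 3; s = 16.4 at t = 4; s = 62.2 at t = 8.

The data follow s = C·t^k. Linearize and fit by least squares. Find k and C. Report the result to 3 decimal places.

k = 1.699, C = 1.717

With ln sᵢ as the transformed response and ln tᵢ as the regressor:
Σln t = 4.5643, Σ(ln t)² = 7.4528, Σln s = 9.9178, Σln t·ln s = 15.1306.
Equations: 7.4528·k + 4.5643·ln C = 15.1306;  4.5643·k + 4·ln C = 9.9178.
Δ = 7.4528·4 − (4.5643)² = 8.9781; k = (15.1306·4 − 4.5643·9.9178)/8.9781 = 1.69907, ln C = (7.4528·9.9178 − 4.5643·15.1306)/8.9781 = 0.54066, so C = exp(0.54066) = 1.71713.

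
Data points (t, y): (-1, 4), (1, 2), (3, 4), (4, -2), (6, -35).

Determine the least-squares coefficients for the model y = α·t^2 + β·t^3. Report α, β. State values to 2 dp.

Normal-equation sums: Σt^2·t^2 = 1635, Σt^2·t^3 = 9043, Σt^3·t^3 = 51483.
Right-hand side: Σt^2·y = -1250, Σt^3·y = -7582.
Eliminating β: 51483·(row 1) − 9043·(row 2) gives 2398856·α = 51483·(-1250) − 9043·(-7582) = 4210276, so α = 1052569/599714.
Then β = ((-7582) − 9043·(1052569/599714))/51483 = -273205/599714.

α = 1.76, β = -0.46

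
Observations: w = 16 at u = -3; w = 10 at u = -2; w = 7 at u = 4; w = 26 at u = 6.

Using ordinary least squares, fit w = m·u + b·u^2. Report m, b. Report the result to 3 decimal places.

From the data, Σu·u = 65, Σu·u^2 = 245, Σu^2·u^2 = 1649.
And Σu·w = 116, Σu^2·w = 1232.
Δ = 65·1649 − 245² = 47160.
m = (116·1649 − 245·1232)/47160 = -3071/1310; b = (65·1232 − 245·116)/47160 = 287/262.

m = -2.344, b = 1.095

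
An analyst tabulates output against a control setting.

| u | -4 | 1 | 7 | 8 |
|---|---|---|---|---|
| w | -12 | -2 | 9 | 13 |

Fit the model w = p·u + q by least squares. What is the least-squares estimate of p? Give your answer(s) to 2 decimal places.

Sums needed: Σu·u = 130, Σu = 12, Σ1 = 4.
Right-hand side: Σu·w = 213, Σw = 8.
Δ = 130·4 − 12² = 376.
p = (213·4 − 12·8)/376 = 189/94; q = (130·8 − 12·213)/376 = -379/94.

p = 2.01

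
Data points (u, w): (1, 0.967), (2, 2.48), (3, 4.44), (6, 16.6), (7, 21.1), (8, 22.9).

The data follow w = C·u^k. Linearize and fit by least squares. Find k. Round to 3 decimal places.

Linearized form: ln w = k·ln u + ln C. From the 6 transformed points,
Σln u = 7.6089, Σ(ln u)² = 13.0084, Σln w = 11.3552, Σln u·ln w = 19.7456.
Equations: 13.0084·k + 7.6089·ln C = 19.7456;  7.6089·k + 6·ln C = 11.3552.
Slope k = (n·Σln u·ln w − Σln u·Σln w)/(n·Σ(ln u)² − (Σln u)²) = (6·19.7456 − 7.6089·11.3552)/20.1558 = 1.59129; ln C = (Σln w − k·Σln u)/n = -0.12546.

k = 1.591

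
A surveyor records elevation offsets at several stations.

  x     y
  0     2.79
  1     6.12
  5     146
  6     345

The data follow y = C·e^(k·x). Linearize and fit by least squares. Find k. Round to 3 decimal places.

k = 0.800

Let Y = ln y. Fitting Y = k·x + ln C by least squares:
Σx = 12.0000, Σ(x)² = 62.0000, Σln y = 13.6648, Σx·ln y = 61.7909.
Equations: 62.0000·k + 12.0000·ln C = 61.7909;  12.0000·k + 4·ln C = 13.6648.
Δ = 62.0000·4 − (12.0000)² = 104.0000; k = (61.7909·4 − 12.0000·13.6648)/104.0000 = 0.79987, ln C = (62.0000·13.6648 − 12.0000·61.7909)/104.0000 = 1.01658.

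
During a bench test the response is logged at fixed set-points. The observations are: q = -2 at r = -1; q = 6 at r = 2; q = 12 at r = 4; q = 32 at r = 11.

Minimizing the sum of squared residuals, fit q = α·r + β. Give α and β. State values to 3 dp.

α = 2.846, β = 0.615

Compute the Gram sums: Σr·r = 142, Σr = 16, Σ1 = 4.
For Mᵀq: Σr·q = 414, Σq = 48.
MᵀM·[α, β]ᵀ = Mᵀq becomes [[142, 16]; [16, 4]]·[α, β]ᵀ = [414, 48]ᵀ.
Determinant 142·4 − 16² = 312.
α = (414·4 − 16·48)/312 = 37/13; β = (142·48 − 16·414)/312 = 8/13.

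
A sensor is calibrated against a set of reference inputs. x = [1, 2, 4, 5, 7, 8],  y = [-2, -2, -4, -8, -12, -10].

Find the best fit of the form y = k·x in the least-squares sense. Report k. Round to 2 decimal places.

Normal-equation sums: Σx·x = 159.
Right-hand side: Σx·y = -226.
MᵀM·[k]ᵀ = Mᵀy becomes [[159]]·[k]ᵀ = [-226]ᵀ.
Hence k = -226 / 159 ≈ -1.42138.

k = -1.42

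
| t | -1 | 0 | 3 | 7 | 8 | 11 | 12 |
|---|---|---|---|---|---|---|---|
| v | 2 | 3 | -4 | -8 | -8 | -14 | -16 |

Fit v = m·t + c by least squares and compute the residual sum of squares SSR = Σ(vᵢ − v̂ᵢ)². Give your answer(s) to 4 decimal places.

Entries of XᵀX: Σt·t = 388, Σt = 40, Σ1 = 7.
Right-hand side: Σt·v = -480, Σv = -45.
XᵀX·[m, c]ᵀ = Xᵀv becomes [[388, 40]; [40, 7]]·[m, c]ᵀ = [-480, -45]ᵀ.
det = 388·7 − 40² = 1116.
m = ((-480)·7 − 40·(-45))/1116 = -130/93; c = (388·(-45) − 40·(-480))/1116 = 145/93.
Residuals: -89/93, 134/93, -127/93, 7/31, 151/93, -17/93, -73/93; SSR = 254/31.

SSR = 8.1935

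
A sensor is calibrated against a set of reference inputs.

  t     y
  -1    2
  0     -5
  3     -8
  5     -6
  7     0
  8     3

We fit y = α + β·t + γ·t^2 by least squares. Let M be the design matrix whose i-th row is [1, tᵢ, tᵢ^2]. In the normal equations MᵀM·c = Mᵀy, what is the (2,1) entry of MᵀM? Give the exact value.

22

Row 2 ↔ basis t, column 1 ↔ basis 1, so (MᵀM)_{2,1} = Σᵢ t = (-1)·(1) + (0)·(1) + (3)·(1) + (5)·(1) + (7)·(1) + (8)·(1) = 22.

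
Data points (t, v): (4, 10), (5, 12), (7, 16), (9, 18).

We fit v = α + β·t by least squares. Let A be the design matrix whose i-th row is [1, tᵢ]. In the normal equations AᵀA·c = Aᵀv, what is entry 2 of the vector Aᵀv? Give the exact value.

374

Entry 2 ↔ basis t, so (Aᵀv)_{2} = Σᵢ (t)·vᵢ = (4)·(10) + (5)·(12) + (7)·(16) + (9)·(18) = 374.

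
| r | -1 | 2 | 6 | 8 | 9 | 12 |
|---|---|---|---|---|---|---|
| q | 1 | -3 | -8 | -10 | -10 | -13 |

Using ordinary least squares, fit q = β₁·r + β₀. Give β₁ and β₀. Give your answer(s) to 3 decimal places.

From the data, Σr·r = 330, Σr = 36, Σ1 = 6.
Moment sums: Σr·q = -381, Σq = -43.
XᵀX·[β₁, β₀]ᵀ = Xᵀq becomes [[330, 36]; [36, 6]]·[β₁, β₀]ᵀ = [-381, -43]ᵀ.
Determinant 330·6 − 36² = 684.
β₁ = ((-381)·6 − 36·(-43))/684 = -41/38; β₀ = (330·(-43) − 36·(-381))/684 = -79/114.

β₁ = -1.079, β₀ = -0.693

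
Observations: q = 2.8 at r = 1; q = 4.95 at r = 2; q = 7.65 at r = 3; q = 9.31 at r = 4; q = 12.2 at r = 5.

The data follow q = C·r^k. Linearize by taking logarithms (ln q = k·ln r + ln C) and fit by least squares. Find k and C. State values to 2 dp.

Taking logs, ln q = k·ln r + ln C, so regress ln q on ln r.
Σln r = 4.7875, Σ(ln r)² = 6.1995, Σln q = 9.3962, Σln r·ln q = 10.4628.
Equations: 6.1995·k + 4.7875·ln C = 10.4628;  4.7875·k + 5·ln C = 9.3962.
Slope k = (n·Σln r·ln q − Σln r·Σln q)/(n·Σ(ln r)² − (Σln r)²) = (5·10.4628 − 4.7875·9.3962)/8.0774 = 0.90742; ln C = (Σln q − k·Σln r)/n = 1.01039, so C = exp(1.01039) = 2.74667.

k = 0.91, C = 2.75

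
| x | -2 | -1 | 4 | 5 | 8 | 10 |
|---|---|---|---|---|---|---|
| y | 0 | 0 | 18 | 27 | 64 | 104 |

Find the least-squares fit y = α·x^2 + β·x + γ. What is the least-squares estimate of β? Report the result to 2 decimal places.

β = 0.78

Compute the Gram sums: Σx^2·x^2 = 14994, Σx^2·x = 1692, Σx^2 = 210, Σx·x = 210, Σx = 24, Σ1 = 6.
And Σx^2·y = 15459, Σx·y = 1759, Σy = 213.
Normal equations: [[14994, 1692, 210]; [1692, 210, 24]; [210, 24, 6]]·[α, β, γ]ᵀ = [15459, 1759, 213]ᵀ.
Row-reducing yields α = 11641/12126, β = 9475/12126, γ = -2477/2021.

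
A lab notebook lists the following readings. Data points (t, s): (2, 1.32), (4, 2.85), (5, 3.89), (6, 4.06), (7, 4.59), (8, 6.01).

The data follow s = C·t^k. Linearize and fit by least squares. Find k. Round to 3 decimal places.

Taking logs, ln s = k·ln t + ln C, so regress ln s on ln t.
Over the data: Σln t = 9.5060, Σ(ln t)² = 16.3136, Σln s = 7.4018, Σln t·ln s = 13.0358.
Normal system: [[16.3136, 9.5060]; [9.5060, 6]]·[k, ln C]ᵀ = [13.0358, 7.4018]ᵀ.
Δ = 16.3136·6 − (9.5060)² = 7.5177; k = (13.0358·6 − 9.5060·7.4018)/7.5177 = 1.04462, ln C = (16.3136·7.4018 − 9.5060·13.0358)/7.5177 = -0.42138.

k = 1.045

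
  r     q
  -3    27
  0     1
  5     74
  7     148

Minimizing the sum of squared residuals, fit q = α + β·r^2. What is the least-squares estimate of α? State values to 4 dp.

Sums needed: Σ1 = 4, Σr^2 = 83, Σr^2·r^2 = 3107.
Moment sums: Σq = 250, Σr^2·q = 9345.
XᵀX·[α, β]ᵀ = Xᵀq becomes [[4, 83]; [83, 3107]]·[α, β]ᵀ = [250, 9345]ᵀ.
det = 4·3107 − 83² = 5539.
α = (250·3107 − 83·9345)/5539 = 1115/5539; β = (4·9345 − 83·250)/5539 = 16630/5539.

α = 0.2013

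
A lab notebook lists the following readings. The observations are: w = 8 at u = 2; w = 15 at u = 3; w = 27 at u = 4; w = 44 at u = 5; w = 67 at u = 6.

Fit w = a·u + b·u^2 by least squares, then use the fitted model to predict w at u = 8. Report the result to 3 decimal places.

Setting ∂/∂a … = 0 gives: 90·a + 440·b = 791;  440·a + 2274·b = 4111.
(Σu·u = 90, Σu·u^2 = 440, Σu^2·u^2 = 2274, Σu·w = 791, Σu^2·w = 4111.)
Determinant 90·2274 − 440² = 11060.
a = (791·2274 − 440·4111)/11060 = -5053/5530; b = (90·4111 − 440·791)/11060 = 2195/1106.
At u = 8: ŵ = (-5053/5530)·(8) + (2195/1106)·(64) = 47284/395.

ŵ = 119.706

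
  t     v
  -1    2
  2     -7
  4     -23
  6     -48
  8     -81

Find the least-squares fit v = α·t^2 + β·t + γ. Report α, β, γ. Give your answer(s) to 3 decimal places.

From the data, Σt^2·t^2 = 5665, Σt^2·t = 799, Σt^2 = 121, Σt·t = 121, Σt = 19, Σ1 = 5.
Moment sums: Σt^2·v = -7306, Σt·v = -1044, Σv = -157.
MᵀM·[α, β, γ]ᵀ = Mᵀv becomes [[5665, 799, 121]; [799, 121, 19]; [121, 19, 5]]·[α, β, γ]ᵀ = [-7306, -1044, -157]ᵀ.
Row-reducing yields α = -515/492, β = -931/492, γ = 46/41.

α = -1.047, β = -1.892, γ = 1.122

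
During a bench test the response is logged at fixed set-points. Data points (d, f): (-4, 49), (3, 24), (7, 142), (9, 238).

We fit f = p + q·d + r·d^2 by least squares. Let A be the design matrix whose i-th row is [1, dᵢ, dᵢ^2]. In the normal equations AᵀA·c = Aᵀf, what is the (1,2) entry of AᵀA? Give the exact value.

Row 1 ↔ basis 1, column 2 ↔ basis d, so (AᵀA)_{1,2} = Σᵢ d = (1)·(-4) + (1)·(3) + (1)·(7) + (1)·(9) = 15.

15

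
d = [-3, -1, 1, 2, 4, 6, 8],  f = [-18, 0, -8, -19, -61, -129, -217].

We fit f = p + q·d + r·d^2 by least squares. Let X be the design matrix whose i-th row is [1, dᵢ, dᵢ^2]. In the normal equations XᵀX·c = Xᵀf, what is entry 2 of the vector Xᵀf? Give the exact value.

-2746

Entry 2 ↔ basis d, so (Xᵀf)_{2} = Σᵢ (d)·fᵢ = (-3)·(-18) + (-1)·(0) + (1)·(-8) + (2)·(-19) + (4)·(-61) + (6)·(-129) + (8)·(-217) = -2746.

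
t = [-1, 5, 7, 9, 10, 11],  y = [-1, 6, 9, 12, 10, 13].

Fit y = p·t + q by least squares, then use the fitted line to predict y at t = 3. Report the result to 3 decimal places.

ŷ = 3.806

Sums needed: Σt·t = 377, Σt = 41, Σ1 = 6.
For Xᵀy: Σt·y = 445, Σy = 49.
Determinant 377·6 − 41² = 581.
p = (445·6 − 41·49)/581 = 661/581; q = (377·49 − 41·445)/581 = 228/581.
At t = 3: ŷ = (661/581)·(3) + (228/581)·(1) = 2211/581.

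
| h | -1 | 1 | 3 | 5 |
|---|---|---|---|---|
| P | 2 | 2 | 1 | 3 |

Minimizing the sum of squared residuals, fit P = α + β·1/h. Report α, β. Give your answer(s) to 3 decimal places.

α = 2.009, β = -0.064

Entries of AᵀA: Σ1 = 4, Σ1/h = 8/15, Σ1/h·1/h = 484/225.
And ΣP = 8, Σ1/h·P = 14/15.
Δ = 4·(484/225) − (8/15)² = 208/25.
α = (8·(484/225) − (8/15)·(14/15))/(208/25) = 235/117; β = (4·(14/15) − (8/15)·8)/(208/25) = -5/78.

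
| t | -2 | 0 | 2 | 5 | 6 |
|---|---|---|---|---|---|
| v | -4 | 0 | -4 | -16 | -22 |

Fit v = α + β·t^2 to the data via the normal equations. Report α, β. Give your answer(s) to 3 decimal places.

α = -1.076, β = -0.589

Compute the Gram sums: Σ1 = 5, Σt^2 = 69, Σt^2·t^2 = 1953.
For Aᵀv: Σv = -46, Σt^2·v = -1224.
AᵀA·[α, β]ᵀ = Aᵀv becomes [[5, 69]; [69, 1953]]·[α, β]ᵀ = [-46, -1224]ᵀ.
det = 5·1953 − 69² = 5004.
α = ((-46)·1953 − 69·(-1224))/5004 = -299/278; β = (5·(-1224) − 69·(-46))/5004 = -491/834.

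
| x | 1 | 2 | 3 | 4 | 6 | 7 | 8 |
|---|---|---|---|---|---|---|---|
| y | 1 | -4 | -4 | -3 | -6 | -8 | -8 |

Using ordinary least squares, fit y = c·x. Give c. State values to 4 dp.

c = -1.0447

Setting ∂/∂c … = 0 gives: 179·c = -187.
(Σx·x = 179, Σx·y = -187.)
c = (-187)/179 = -1.04469.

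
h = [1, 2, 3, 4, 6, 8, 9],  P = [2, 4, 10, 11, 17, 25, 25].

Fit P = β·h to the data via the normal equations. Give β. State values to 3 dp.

β = 2.896

MᵀM·[β]ᵀ = MᵀP reads: 211·β = 611.
(Σh·h = 211, Σh·P = 611.)
β = 611/211 = 2.89573.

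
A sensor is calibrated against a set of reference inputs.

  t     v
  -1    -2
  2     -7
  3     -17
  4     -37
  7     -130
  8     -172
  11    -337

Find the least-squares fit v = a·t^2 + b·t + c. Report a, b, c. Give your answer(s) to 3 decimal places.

The normal equations are: 21492·a + 2284·b + 264·c = -58930;  2284·a + 264·b + 34·c = -6204;  264·a + 34·b + 7·c = -702.
(Σt^2·t^2 = 21492, Σt^2·t = 2284, Σt^2 = 264, Σt·t = 264, Σt = 34, Σ1 = 7, Σt^2·v = -58930, Σt·v = -6204, Σv = -702.)
Row-reducing yields a = -358129/119812, b = 242309/119812, c = 157109/59906.

a = -2.989, b = 2.022, c = 2.623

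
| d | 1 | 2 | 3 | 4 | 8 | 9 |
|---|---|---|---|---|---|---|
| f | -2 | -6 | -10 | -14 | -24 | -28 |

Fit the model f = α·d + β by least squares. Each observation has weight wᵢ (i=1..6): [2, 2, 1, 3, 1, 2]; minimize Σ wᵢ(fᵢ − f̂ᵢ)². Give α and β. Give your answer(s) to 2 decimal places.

α = -3.14, β = -0.03

Setting ∂/∂α … = 0 gives: 293·α + 47·β = -922;  47·α + 11·β = -148.
(Σwᵢ·d·d = 293, Σwᵢ·d = 47, Σwᵢ·1 = 11, Σwᵢ·d·f = -922, Σwᵢ·f = -148.)
Δ = 293·11 − 47² = 1014.
α = ((-922)·11 − 47·(-148))/1014 = -531/169; β = (293·(-148) − 47·(-922))/1014 = -5/169.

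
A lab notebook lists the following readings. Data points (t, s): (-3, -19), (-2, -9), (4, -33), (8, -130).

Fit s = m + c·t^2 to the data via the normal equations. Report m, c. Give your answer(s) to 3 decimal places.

m = -0.836, c = -2.018

Setting ∂/∂m … = 0 gives: 4·m + 93·c = -191;  93·m + 4449·c = -9055.
Eliminating c: 4449·(row 1) − 93·(row 2) gives 9147·m = 4449·(-191) − 93·(-9055) = -7644, so m = -2548/3049.
Then c = ((-9055) − 93·(-2548/3049))/4449 = -18457/9147.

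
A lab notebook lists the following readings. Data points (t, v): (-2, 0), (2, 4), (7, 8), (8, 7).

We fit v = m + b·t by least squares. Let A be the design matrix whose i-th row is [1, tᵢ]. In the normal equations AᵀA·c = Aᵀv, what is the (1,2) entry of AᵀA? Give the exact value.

Row 1 ↔ basis 1, column 2 ↔ basis t, so (AᵀA)_{1,2} = Σᵢ t = (1)·(-2) + (1)·(2) + (1)·(7) + (1)·(8) = 15.

15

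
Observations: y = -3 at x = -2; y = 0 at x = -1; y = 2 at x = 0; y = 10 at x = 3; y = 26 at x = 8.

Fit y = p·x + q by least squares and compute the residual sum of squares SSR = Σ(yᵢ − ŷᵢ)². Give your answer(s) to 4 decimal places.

Normal-equation sums: Σx·x = 78, Σx = 8, Σ1 = 5.
Right-hand side: Σx·y = 244, Σy = 35.
Eliminating q: 5·(row 1) − 8·(row 2) gives 326·p = 5·244 − 8·35 = 940, so p = 470/163.
Then q = (35 − 8·(470/163))/5 = 389/163.
Residuals: 62/163, 81/163, -63/163, -169/163, 89/163; SSR = 312/163.

SSR = 1.9141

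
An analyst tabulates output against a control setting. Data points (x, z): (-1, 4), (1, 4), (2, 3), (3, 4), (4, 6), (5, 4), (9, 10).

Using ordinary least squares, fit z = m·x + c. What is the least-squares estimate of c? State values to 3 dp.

Forming MᵀM = [[137, 23]; [23, 7]] and Mᵀz = [152, 35]ᵀ gives MᵀM·[m, c]ᵀ = Mᵀz.
Eliminating c: 7·(row 1) − 23·(row 2) gives 430·m = 7·152 − 23·35 = 259, so m = 259/430.
Then c = (35 − 23·(259/430))/7 = 1299/430.

c = 3.021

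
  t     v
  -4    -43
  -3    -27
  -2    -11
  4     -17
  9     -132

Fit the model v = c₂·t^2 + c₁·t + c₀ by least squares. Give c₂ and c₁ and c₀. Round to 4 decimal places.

c₂ = -2.0305, c₁ = 3.3183, c₀ = 2.5139

Entries of MᵀM: Σt^2·t^2 = 7170, Σt^2·t = 694, Σt^2 = 126, Σt·t = 126, Σt = 4, Σ1 = 5.
And Σt^2·v = -11939, Σt·v = -981, Σv = -230.
Normal equations: [[7170, 694, 126]; [694, 126, 4]; [126, 4, 5]]·[c₂, c₁, c₀]ᵀ = [-11939, -981, -230]ᵀ.
Row-reducing yields c₂ = -351975/173344, c₁ = 575215/173344, c₀ = 217887/86672.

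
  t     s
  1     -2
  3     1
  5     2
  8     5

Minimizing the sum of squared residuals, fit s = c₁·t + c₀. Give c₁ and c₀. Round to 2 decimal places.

c₁ = 0.95, c₀ = -2.55

Entries of MᵀM: Σt·t = 99, Σt = 17, Σ1 = 4.
Moment sums: Σt·s = 51, Σs = 6.
MᵀM·[c₁, c₀]ᵀ = Mᵀs becomes [[99, 17]; [17, 4]]·[c₁, c₀]ᵀ = [51, 6]ᵀ.
Eliminating c₀: 4·(row 1) − 17·(row 2) gives 107·c₁ = 4·51 − 17·6 = 102, so c₁ = 102/107.
Then c₀ = (6 − 17·(102/107))/4 = -273/107.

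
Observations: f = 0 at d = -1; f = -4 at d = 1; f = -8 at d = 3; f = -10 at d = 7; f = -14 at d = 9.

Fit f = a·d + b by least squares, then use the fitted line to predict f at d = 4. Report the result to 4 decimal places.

f̂ = -7.4535

Entries of MᵀM: Σd·d = 141, Σd = 19, Σ1 = 5.
Moment sums: Σd·f = -224, Σf = -36.
MᵀM·[a, b]ᵀ = Mᵀf becomes [[141, 19]; [19, 5]]·[a, b]ᵀ = [-224, -36]ᵀ.
Determinant 141·5 − 19² = 344.
a = ((-224)·5 − 19·(-36))/344 = -109/86; b = (141·(-36) − 19·(-224))/344 = -205/86.
At d = 4: f̂ = (-109/86)·(4) + (-205/86)·(1) = -641/86.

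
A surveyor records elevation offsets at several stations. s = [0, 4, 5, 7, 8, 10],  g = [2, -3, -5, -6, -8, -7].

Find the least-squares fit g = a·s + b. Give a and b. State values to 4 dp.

a = -0.9783, b = 1.0435

Entries of AᵀA: Σs·s = 254, Σs = 34, Σ1 = 6.
For Aᵀg: Σs·g = -213, Σg = -27.
Normal equations: [[254, 34]; [34, 6]]·[a, b]ᵀ = [-213, -27]ᵀ.
det = 254·6 − 34² = 368.
a = ((-213)·6 − 34·(-27))/368 = -45/46; b = (254·(-27) − 34·(-213))/368 = 24/23.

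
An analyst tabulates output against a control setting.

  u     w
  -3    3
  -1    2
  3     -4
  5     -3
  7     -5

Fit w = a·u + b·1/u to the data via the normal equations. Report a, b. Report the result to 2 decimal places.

The normal equations are: 93·a + 5·b = -73;  5·a + (14141/11025)·b = -593/105.
Δ = 93·(14141/11025) − 5² = 346496/3675.
a = ((-73)·(14141/11025) − 5·(-593/105))/(346496/3675) = -90121/129936; b = (93·(-593/105) − 5·(-73))/(346496/3675) = -73605/43312.

a = -0.69, b = -1.70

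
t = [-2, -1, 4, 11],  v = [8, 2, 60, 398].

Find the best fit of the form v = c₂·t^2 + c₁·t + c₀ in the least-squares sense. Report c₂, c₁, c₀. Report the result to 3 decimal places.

Normal-equation sums: Σt^2·t^2 = 14914, Σt^2·t = 1386, Σt^2 = 142, Σt·t = 142, Σt = 12, Σ1 = 4.
Right-hand side: Σt^2·v = 49152, Σt·v = 4600, Σv = 468.
Row-reducing yields c₂ = 63478/20823, c₁ = 17646/6941, c₀ = 24008/20823.

c₂ = 3.048, c₁ = 2.542, c₀ = 1.153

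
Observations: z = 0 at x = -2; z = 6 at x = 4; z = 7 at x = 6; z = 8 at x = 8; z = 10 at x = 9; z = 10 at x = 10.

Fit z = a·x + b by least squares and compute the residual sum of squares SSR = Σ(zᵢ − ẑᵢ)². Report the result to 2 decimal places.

Sums needed: Σx·x = 301, Σx = 35, Σ1 = 6.
Right-hand side: Σx·z = 320, Σz = 41.
Normal equations: [[301, 35]; [35, 6]]·[a, b]ᵀ = [320, 41]ᵀ.
det = 301·6 − 35² = 581.
a = (320·6 − 35·41)/581 = 485/581; b = (301·41 − 35·320)/581 = 163/83.
Residuals: -171/581, 405/581, 16/581, -373/581, 304/581, -181/581; SSR = 788/581.

SSR = 1.36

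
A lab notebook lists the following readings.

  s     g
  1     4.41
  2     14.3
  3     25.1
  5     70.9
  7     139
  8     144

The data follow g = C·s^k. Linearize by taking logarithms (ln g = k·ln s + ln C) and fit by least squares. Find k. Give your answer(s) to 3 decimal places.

Linearized form: ln g = k·ln s + ln C. From the 6 transformed points,
Σln s = 7.4265, Σ(ln s)² = 12.3883, Σln g = 21.5326, Σln s·ln g = 32.1794.
Equations: 12.3883·k + 7.4265·ln C = 32.1794;  7.4265·k + 6·ln C = 21.5326.
Δ = 12.3883·6 − (7.4265)² = 19.1764; k = (32.1794·6 − 7.4265·21.5326)/19.1764 = 1.72940, ln C = (12.3883·21.5326 − 7.4265·32.1794)/19.1764 = 1.44819.

k = 1.729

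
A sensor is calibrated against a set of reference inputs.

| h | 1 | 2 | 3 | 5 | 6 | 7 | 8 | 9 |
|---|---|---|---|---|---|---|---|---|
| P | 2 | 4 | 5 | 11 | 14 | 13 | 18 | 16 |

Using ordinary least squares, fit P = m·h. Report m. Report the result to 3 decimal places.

m = 2.019

AᵀA·[m]ᵀ = AᵀP reads: 269·m = 543.
Hence m = 543 / 269 ≈ 2.01859.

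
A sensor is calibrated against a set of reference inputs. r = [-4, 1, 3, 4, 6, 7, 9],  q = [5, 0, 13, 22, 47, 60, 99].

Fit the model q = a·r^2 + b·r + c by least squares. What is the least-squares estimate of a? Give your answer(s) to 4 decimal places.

From the data, Σr^2·r^2 = 10852, Σr^2·r = 1316, Σr^2 = 208, Σr·r = 208, Σr = 26, Σ1 = 7.
Moment sums: Σr^2·q = 13200, Σr·q = 1700, Σq = 246.
Solving the 3×3 system (Gaussian elimination) gives a = 1193/1173, b = 2459/1173, c = -1120/391.

a = 1.0171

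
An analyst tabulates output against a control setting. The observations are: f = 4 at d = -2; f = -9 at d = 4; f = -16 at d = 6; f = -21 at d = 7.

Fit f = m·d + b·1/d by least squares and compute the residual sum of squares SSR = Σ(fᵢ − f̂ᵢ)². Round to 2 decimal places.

SSR = 4.57

Compute the Gram sums: Σd·d = 105, Σd·1/d = 4, Σ1/d·1/d = 2545/7056.
For Aᵀf: Σd·f = -287, Σ1/d·f = -119/12.
Eliminating b: (2545/7056)·(row 1) − 4·(row 2) gives (7349/336)·m = (2545/7056)·(-287) − 4·(-119/12) = -64361/1008, so m = -64361/22047.
Then b = ((-119/12) − 4·(-64361/22047))/(2545/7056) = 35868/7349.
Residuals: 13268/22047, 32120/22047, 5160/7349, -27832/22047; SSR = 100784/22047.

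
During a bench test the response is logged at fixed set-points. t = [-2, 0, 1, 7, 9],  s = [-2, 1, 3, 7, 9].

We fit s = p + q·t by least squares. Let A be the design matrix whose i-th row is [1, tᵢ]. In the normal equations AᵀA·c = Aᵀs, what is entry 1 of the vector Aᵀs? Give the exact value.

18

Entry 1 ↔ basis 1, so (Aᵀs)_{1} = Σᵢ sᵢ = (1)·(-2) + (1)·(1) + (1)·(3) + (1)·(7) + (1)·(9) = 18.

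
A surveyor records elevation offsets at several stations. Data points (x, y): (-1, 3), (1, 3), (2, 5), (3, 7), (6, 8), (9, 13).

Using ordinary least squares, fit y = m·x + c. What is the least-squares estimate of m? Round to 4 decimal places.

m = 1.0102

With design matrix M, MᵀM = [[132, 20]; [20, 6]] and Mᵀy = [196, 39]ᵀ.
Δ = 132·6 − 20² = 392.
m = (196·6 − 20·39)/392 = 99/98; c = (132·39 − 20·196)/392 = 307/98.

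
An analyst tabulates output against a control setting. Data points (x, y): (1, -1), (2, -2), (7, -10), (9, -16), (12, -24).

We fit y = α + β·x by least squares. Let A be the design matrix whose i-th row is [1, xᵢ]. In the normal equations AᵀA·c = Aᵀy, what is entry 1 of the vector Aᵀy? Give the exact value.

Entry 1 ↔ basis 1, so (Aᵀy)_{1} = Σᵢ yᵢ = (1)·(-1) + (1)·(-2) + (1)·(-10) + (1)·(-16) + (1)·(-24) = -53.

-53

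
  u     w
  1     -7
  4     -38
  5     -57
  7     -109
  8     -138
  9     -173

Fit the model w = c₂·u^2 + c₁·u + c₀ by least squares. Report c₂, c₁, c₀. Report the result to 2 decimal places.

The normal equations are: 13940·c₂ + 1774·c₁ + 236·c₀ = -30226;  1774·c₂ + 236·c₁ + 34·c₀ = -3868;  236·c₂ + 34·c₁ + 6·c₀ = -522.
Row-reducing yields c₂ = -3406/1671, c₁ = -769/1671, c₀ = -2350/557.

c₂ = -2.04, c₁ = -0.46, c₀ = -4.22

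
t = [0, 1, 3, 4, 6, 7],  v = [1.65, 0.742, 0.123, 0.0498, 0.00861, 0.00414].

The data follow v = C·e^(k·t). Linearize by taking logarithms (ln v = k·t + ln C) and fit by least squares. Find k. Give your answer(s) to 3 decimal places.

k = -0.868

With ln vᵢ as the transformed response and tᵢ as the regressor:
XᵀX = [[111.0000, 21.0000]; [21.0000, 6]], rhs = [-85.5225, -15.1348]ᵀ  (here Σt = 21.0000, Σ(t)² = 111.0000, Σln v = -15.1348, Σt·ln v = -85.5225).
Solving (det = 225.0000): k = -0.86802, ln C = 0.51558.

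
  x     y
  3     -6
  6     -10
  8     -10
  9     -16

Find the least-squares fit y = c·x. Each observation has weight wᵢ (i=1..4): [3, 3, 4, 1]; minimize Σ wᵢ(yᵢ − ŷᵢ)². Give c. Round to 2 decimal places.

Forming MᵀWM = [[472]] and MᵀWy = [-698]ᵀ gives MᵀWM·[c]ᵀ = MᵀWy.
c = (-698)/472 = -1.47881.

c = -1.48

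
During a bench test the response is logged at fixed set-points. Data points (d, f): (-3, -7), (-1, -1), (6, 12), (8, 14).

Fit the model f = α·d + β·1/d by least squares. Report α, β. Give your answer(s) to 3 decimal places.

Entries of MᵀM: Σd·d = 110, Σd·1/d = 4, Σ1/d·1/d = 665/576.
Right-hand side: Σd·f = 206, Σ1/d·f = 85/12.
Δ = 110·(665/576) − 4² = 31967/288.
α = (206·(665/576) − 4·(85/12))/(31967/288) = 60335/31967; β = (110·(85/12) − 4·206)/(31967/288) = -12912/31967.

α = 1.887, β = -0.404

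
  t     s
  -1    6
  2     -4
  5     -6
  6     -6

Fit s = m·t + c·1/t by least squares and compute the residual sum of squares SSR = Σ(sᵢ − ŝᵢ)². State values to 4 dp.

SSR = 0.3984

From the data, Σt·t = 66, Σt·1/t = 4, Σ1/t·1/t = 593/450.
For Xᵀs: Σt·s = -80, Σ1/t·s = -51/5.
Determinant 66·(593/450) − 4² = 5323/75.
m = ((-80)·(593/450) − 4·(-51/5))/(5323/75) = -14540/15969; c = (66·(-51/5) − 4·(-80))/(5323/75) = -26490/5323.
Residuals: 1804/15969, 4939/15969, -7220/15969, 1557/5323; SSR = 6362/15969.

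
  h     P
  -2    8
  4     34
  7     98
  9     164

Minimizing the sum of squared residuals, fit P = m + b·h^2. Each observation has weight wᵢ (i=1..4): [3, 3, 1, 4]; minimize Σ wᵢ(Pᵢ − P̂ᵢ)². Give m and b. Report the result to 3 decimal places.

m = 0.661, b = 2.016

Compute the Gram sums: Σwᵢ·1 = 11, Σwᵢ·h^2 = 433, Σwᵢ·h^2·h^2 = 29461.
Right-hand side: Σwᵢ·P = 880, Σwᵢ·h^2·P = 59666.
Normal equations: [[11, 433]; [433, 29461]]·[m, b]ᵀ = [880, 59666]ᵀ.
det = 11·29461 − 433² = 136582.
m = (880·29461 − 433·59666)/136582 = 45151/68291; b = (11·59666 − 433·880)/136582 = 137643/68291.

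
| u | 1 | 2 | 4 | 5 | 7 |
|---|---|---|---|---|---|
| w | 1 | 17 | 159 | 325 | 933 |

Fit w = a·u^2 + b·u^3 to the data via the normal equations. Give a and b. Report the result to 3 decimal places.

Sums needed: Σu^2·u^2 = 3299, Σu^2·u^3 = 20989, Σu^3·u^3 = 137435.
Moment sums: Σu^2·w = 56455, Σu^3·w = 370957.
Eliminating b: 137435·(row 1) − 20989·(row 2) gives 12859944·a = 137435·56455 − 20989·370957 = -27123548, so a = -6780887/3214986.
Then b = (370957 − 20989·(-6780887/3214986))/137435 = 9713287/3214986.

a = -2.109, b = 3.021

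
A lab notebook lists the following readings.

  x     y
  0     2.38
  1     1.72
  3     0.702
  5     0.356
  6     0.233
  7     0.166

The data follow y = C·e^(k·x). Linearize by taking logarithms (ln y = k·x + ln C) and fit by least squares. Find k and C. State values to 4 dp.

With ln yᵢ as the transformed response and xᵢ as the regressor:
Σx = 22.0000, Σ(x)² = 120.0000, Σln y = -3.2297, Σx·ln y = -26.9939.
Equations: 120.0000·k + 22.0000·ln C = -26.9939;  22.0000·k + 6·ln C = -3.2297.
Solving (det = 236.0000): k = -0.38521, ln C = 0.87416, so C = exp(0.87416) = 2.39686.

k = -0.3852, C = 2.3969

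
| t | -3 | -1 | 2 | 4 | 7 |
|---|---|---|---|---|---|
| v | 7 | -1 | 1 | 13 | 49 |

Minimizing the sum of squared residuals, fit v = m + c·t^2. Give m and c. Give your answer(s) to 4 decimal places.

The normal equations are: 5·m + 79·c = 69;  79·m + 2755·c = 2675.
Eliminating c: 2755·(row 1) − 79·(row 2) gives 7534·m = 2755·69 − 79·2675 = -21230, so m = -10615/3767.
Then c = (2675 − 79·(-10615/3767))/2755 = 3962/3767.

m = -2.8179, c = 1.0518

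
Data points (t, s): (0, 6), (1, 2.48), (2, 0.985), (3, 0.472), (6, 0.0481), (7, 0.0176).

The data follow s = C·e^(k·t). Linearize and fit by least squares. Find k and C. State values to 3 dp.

k = -0.813, C = 5.577

Linearized form: ln s = k·t + ln C. From the 6 transformed points,
Σt = 19.0000, Σ(t)² = 99.0000, Σln s = -5.1402, Σt·ln s = -47.8601.
Equations: 99.0000·k + 19.0000·ln C = -47.8601;  19.0000·k + 6·ln C = -5.1402.
Slope k = (n·Σt·ln s − Σt·Σln s)/(n·Σ(t)² − (Σt)²) = (6·-47.8601 − 19.0000·-5.1402)/233.0000 = -0.81329; ln C = (Σln s − k·Σt)/n = 1.71872, so C = exp(1.71872) = 5.57740.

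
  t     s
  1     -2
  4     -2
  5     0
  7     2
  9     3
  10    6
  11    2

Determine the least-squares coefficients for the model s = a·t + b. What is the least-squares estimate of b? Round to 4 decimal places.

From the data, Σt·t = 393, Σt = 47, Σ1 = 7.
Moment sums: Σt·s = 113, Σs = 9.
MᵀM·[a, b]ᵀ = Mᵀs becomes [[393, 47]; [47, 7]]·[a, b]ᵀ = [113, 9]ᵀ.
det = 393·7 − 47² = 542.
a = (113·7 − 47·9)/542 = 184/271; b = (393·9 − 47·113)/542 = -887/271.

b = -3.2731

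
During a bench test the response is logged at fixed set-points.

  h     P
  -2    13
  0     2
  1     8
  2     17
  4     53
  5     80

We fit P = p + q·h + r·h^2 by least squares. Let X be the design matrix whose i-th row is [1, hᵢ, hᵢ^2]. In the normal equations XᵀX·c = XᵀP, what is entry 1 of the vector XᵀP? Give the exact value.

173

Entry 1 ↔ basis 1, so (XᵀP)_{1} = Σᵢ Pᵢ = (1)·(13) + (1)·(2) + (1)·(8) + (1)·(17) + (1)·(53) + (1)·(80) = 173.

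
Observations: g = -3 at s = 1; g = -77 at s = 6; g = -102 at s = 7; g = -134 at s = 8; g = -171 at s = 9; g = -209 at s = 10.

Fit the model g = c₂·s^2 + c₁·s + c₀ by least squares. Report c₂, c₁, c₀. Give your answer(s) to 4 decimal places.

Compute the Gram sums: Σs^2·s^2 = 24355, Σs^2·s = 2801, Σs^2 = 331, Σs·s = 331, Σs = 41, Σ1 = 6.
Right-hand side: Σs^2·g = -51100, Σs·g = -5880, Σg = -696.
Inverting the 3×3 Gram matrix, [c₂, c₁, c₀]ᵀ = [-11929/5736, -1529/28680, -1084/1195]ᵀ.

c₂ = -2.0797, c₁ = -0.0533, c₀ = -0.9071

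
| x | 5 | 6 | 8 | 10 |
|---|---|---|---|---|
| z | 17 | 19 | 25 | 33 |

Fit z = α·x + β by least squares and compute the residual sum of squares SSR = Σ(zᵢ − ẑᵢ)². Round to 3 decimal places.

SSR = 2.034

Normal-equation sums: Σx·x = 225, Σx = 29, Σ1 = 4.
For Mᵀz: Σx·z = 729, Σz = 94.
Normal equations: [[225, 29]; [29, 4]]·[α, β]ᵀ = [729, 94]ᵀ.
Determinant 225·4 − 29² = 59.
α = (729·4 − 29·94)/59 = 190/59; β = (225·94 − 29·729)/59 = 9/59.
Residuals: 44/59, -28/59, -54/59, 38/59; SSR = 120/59.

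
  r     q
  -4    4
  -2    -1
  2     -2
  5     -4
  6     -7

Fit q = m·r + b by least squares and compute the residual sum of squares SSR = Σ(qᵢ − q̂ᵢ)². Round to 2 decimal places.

SSR = 8.07

Sums needed: Σr·r = 85, Σr = 7, Σ1 = 5.
Right-hand side: Σr·q = -80, Σq = -10.
Normal equations: [[85, 7]; [7, 5]]·[m, b]ᵀ = [-80, -10]ᵀ.
det = 85·5 − 7² = 376.
m = ((-80)·5 − 7·(-10))/376 = -165/188; b = (85·(-10) − 7·(-80))/376 = -145/188.
Residuals: 237/188, -373/188, 99/188, 109/94, -181/188; SSR = 759/94.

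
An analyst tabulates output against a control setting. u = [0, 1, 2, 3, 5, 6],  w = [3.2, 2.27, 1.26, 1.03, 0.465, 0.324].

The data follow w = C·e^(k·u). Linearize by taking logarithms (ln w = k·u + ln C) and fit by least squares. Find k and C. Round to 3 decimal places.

Linearized form: ln w = k·u + ln C. From the 6 transformed points,
Σu = 17.0000, Σ(u)² = 75.0000, Σln w = 0.3509, Σu·ln w = -9.2200.
Normal system: [[75.0000, 17.0000]; [17.0000, 6]]·[k, ln C]ᵀ = [-9.2200, 0.3509]ᵀ.
Slope k = (n·Σu·ln w − Σu·Σln w)/(n·Σ(u)² − (Σu)²) = (6·-9.2200 − 17.0000·0.3509)/161.0000 = -0.38065; ln C = (Σln w − k·Σu)/n = 1.13699, so C = exp(1.13699) = 3.11736.

k = -0.381, C = 3.117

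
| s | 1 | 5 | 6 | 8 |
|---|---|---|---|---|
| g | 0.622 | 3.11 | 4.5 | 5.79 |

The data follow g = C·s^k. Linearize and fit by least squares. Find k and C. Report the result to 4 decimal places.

k = 1.0713, C = 0.6140

Let Y = ln g. Fitting Y = k·ln s + ln C by least squares:
Over the data: Σln s = 5.4806, Σ(ln s)² = 10.1248, Σln g = 3.9200, Σln s·ln g = 8.1728.
Normal system: [[10.1248, 5.4806]; [5.4806, 4]]·[k, ln C]ᵀ = [8.1728, 3.9200]ᵀ.
Solving (det = 10.4617): k = 1.07125, ln C = -0.48778, so C = exp(-0.48778) = 0.61399.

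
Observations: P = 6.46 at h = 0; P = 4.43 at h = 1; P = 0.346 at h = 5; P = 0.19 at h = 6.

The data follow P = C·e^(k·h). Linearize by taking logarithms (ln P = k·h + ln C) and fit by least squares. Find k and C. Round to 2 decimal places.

k = -0.60, C = 7.15

Taking logs, ln P = k·h + ln C, so regress ln P on h.
Σh = 12.0000, Σ(h)² = 62.0000, Σln P = 0.6320, Σh·ln P = -13.7826.
Equations: 62.0000·k + 12.0000·ln C = -13.7826;  12.0000·k + 4·ln C = 0.6320.
Δ = 62.0000·4 − (12.0000)² = 104.0000; k = (-13.7826·4 − 12.0000·0.6320)/104.0000 = -0.60302, ln C = (62.0000·0.6320 − 12.0000·-13.7826)/104.0000 = 1.96705, so C = exp(1.96705) = 7.14959.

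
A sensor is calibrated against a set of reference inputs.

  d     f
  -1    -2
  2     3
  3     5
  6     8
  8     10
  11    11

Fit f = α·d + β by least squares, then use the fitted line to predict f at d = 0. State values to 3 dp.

Entries of AᵀA: Σd·d = 235, Σd = 29, Σ1 = 6.
And Σd·f = 272, Σf = 35.
Normal equations: [[235, 29]; [29, 6]]·[α, β]ᵀ = [272, 35]ᵀ.
Eliminating β: 6·(row 1) − 29·(row 2) gives 569·α = 6·272 − 29·35 = 617, so α = 617/569.
Then β = (35 − 29·(617/569))/6 = 337/569.
At d = 0: f̂ = (617/569)·(0) + (337/569)·(1) = 337/569.

f̂ = 0.592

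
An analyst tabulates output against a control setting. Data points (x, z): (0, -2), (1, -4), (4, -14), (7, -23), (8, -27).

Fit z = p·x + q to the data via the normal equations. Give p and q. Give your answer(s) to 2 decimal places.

p = -3.14, q = -1.44

With design matrix M, MᵀM = [[130, 20]; [20, 5]] and Mᵀz = [-437, -70]ᵀ.
Determinant 130·5 − 20² = 250.
p = ((-437)·5 − 20·(-70))/250 = -157/50; q = (130·(-70) − 20·(-437))/250 = -36/25.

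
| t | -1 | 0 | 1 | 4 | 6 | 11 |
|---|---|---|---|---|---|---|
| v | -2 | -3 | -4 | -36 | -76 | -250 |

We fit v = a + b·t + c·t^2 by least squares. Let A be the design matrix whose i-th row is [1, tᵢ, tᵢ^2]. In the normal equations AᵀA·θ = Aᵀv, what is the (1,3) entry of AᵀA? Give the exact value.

Row 1 ↔ basis 1, column 3 ↔ basis t^2, so (AᵀA)_{1,3} = Σᵢ t^2 = (1)·(1) + (1)·(0) + (1)·(1) + (1)·(16) + (1)·(36) + (1)·(121) = 175.

175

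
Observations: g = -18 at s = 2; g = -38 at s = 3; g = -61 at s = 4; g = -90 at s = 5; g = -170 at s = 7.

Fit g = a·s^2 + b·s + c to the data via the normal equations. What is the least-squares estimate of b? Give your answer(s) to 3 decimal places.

b = -2.768

From the data, Σs^2·s^2 = 3379, Σs^2·s = 567, Σs^2 = 103, Σs·s = 103, Σs = 21, Σ1 = 5.
Right-hand side: Σs^2·g = -11970, Σs·g = -2034, Σg = -377.
Solving the 3×3 system (Gaussian elimination) gives a = -4139/1358, b = -537/194, c = -671/679.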